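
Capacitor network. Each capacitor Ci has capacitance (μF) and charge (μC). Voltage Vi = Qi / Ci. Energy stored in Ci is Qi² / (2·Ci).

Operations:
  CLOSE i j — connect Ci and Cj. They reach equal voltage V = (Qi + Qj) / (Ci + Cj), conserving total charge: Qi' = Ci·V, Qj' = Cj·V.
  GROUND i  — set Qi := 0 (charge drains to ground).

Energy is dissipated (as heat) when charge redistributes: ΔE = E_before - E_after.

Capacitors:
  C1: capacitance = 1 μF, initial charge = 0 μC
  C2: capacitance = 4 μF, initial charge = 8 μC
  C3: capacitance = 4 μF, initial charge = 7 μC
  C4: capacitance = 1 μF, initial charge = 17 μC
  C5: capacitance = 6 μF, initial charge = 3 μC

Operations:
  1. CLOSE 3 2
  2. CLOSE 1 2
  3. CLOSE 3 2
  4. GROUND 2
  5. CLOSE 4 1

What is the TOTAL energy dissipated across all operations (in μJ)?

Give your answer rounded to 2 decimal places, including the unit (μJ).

Answer: 67.37 μJ

Derivation:
Initial: C1(1μF, Q=0μC, V=0.00V), C2(4μF, Q=8μC, V=2.00V), C3(4μF, Q=7μC, V=1.75V), C4(1μF, Q=17μC, V=17.00V), C5(6μF, Q=3μC, V=0.50V)
Op 1: CLOSE 3-2: Q_total=15.00, C_total=8.00, V=1.88; Q3=7.50, Q2=7.50; dissipated=0.062
Op 2: CLOSE 1-2: Q_total=7.50, C_total=5.00, V=1.50; Q1=1.50, Q2=6.00; dissipated=1.406
Op 3: CLOSE 3-2: Q_total=13.50, C_total=8.00, V=1.69; Q3=6.75, Q2=6.75; dissipated=0.141
Op 4: GROUND 2: Q2=0; energy lost=5.695
Op 5: CLOSE 4-1: Q_total=18.50, C_total=2.00, V=9.25; Q4=9.25, Q1=9.25; dissipated=60.062
Total dissipated: 67.367 μJ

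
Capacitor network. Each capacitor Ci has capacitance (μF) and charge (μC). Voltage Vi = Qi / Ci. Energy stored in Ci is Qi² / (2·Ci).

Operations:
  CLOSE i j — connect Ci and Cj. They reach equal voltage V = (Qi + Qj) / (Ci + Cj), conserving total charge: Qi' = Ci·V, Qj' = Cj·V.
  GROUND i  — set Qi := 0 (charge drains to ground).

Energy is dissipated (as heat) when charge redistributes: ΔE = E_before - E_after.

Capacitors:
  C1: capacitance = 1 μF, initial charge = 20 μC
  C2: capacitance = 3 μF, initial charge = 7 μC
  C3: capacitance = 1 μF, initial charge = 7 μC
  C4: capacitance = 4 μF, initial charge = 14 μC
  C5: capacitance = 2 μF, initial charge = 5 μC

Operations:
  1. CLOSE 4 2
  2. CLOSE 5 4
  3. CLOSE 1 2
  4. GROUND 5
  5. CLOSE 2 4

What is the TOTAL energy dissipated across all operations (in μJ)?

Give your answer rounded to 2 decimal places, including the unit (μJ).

Initial: C1(1μF, Q=20μC, V=20.00V), C2(3μF, Q=7μC, V=2.33V), C3(1μF, Q=7μC, V=7.00V), C4(4μF, Q=14μC, V=3.50V), C5(2μF, Q=5μC, V=2.50V)
Op 1: CLOSE 4-2: Q_total=21.00, C_total=7.00, V=3.00; Q4=12.00, Q2=9.00; dissipated=1.167
Op 2: CLOSE 5-4: Q_total=17.00, C_total=6.00, V=2.83; Q5=5.67, Q4=11.33; dissipated=0.167
Op 3: CLOSE 1-2: Q_total=29.00, C_total=4.00, V=7.25; Q1=7.25, Q2=21.75; dissipated=108.375
Op 4: GROUND 5: Q5=0; energy lost=8.028
Op 5: CLOSE 2-4: Q_total=33.08, C_total=7.00, V=4.73; Q2=14.18, Q4=18.90; dissipated=16.720
Total dissipated: 134.456 μJ

Answer: 134.46 μJ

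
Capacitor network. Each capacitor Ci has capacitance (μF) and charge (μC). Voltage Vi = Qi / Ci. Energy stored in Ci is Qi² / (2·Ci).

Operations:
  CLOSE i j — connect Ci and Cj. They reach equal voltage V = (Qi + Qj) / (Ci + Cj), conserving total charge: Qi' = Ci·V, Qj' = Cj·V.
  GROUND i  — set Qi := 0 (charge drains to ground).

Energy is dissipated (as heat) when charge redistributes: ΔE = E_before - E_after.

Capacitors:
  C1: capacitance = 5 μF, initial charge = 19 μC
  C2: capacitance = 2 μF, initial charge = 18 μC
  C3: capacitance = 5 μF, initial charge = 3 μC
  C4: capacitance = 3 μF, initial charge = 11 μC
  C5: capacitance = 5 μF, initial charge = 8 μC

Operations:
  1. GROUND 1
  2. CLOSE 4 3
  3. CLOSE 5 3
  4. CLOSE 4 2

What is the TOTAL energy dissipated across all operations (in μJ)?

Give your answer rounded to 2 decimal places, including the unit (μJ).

Answer: 76.48 μJ

Derivation:
Initial: C1(5μF, Q=19μC, V=3.80V), C2(2μF, Q=18μC, V=9.00V), C3(5μF, Q=3μC, V=0.60V), C4(3μF, Q=11μC, V=3.67V), C5(5μF, Q=8μC, V=1.60V)
Op 1: GROUND 1: Q1=0; energy lost=36.100
Op 2: CLOSE 4-3: Q_total=14.00, C_total=8.00, V=1.75; Q4=5.25, Q3=8.75; dissipated=8.817
Op 3: CLOSE 5-3: Q_total=16.75, C_total=10.00, V=1.68; Q5=8.38, Q3=8.38; dissipated=0.028
Op 4: CLOSE 4-2: Q_total=23.25, C_total=5.00, V=4.65; Q4=13.95, Q2=9.30; dissipated=31.538
Total dissipated: 76.482 μJ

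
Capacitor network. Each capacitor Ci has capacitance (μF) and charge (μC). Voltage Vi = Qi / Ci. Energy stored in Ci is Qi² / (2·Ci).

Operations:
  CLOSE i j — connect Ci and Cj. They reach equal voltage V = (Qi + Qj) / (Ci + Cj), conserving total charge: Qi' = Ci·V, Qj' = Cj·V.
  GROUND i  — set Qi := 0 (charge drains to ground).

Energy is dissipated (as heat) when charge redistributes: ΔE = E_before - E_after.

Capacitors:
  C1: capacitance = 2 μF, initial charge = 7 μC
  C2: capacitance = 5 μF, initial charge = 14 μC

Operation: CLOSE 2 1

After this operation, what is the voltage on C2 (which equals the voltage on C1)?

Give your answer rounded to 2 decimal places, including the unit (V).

Answer: 3.00 V

Derivation:
Initial: C1(2μF, Q=7μC, V=3.50V), C2(5μF, Q=14μC, V=2.80V)
Op 1: CLOSE 2-1: Q_total=21.00, C_total=7.00, V=3.00; Q2=15.00, Q1=6.00; dissipated=0.350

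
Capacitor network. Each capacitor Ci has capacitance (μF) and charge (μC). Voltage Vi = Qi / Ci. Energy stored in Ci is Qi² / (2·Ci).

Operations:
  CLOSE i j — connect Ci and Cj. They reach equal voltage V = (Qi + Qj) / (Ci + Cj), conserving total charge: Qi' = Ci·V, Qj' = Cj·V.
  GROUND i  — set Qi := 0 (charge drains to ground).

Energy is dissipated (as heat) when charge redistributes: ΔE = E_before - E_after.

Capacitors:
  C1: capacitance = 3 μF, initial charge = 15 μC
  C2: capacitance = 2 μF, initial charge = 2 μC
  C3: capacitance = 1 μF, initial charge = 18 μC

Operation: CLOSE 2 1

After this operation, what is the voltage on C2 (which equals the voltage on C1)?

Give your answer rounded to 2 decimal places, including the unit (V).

Initial: C1(3μF, Q=15μC, V=5.00V), C2(2μF, Q=2μC, V=1.00V), C3(1μF, Q=18μC, V=18.00V)
Op 1: CLOSE 2-1: Q_total=17.00, C_total=5.00, V=3.40; Q2=6.80, Q1=10.20; dissipated=9.600

Answer: 3.40 V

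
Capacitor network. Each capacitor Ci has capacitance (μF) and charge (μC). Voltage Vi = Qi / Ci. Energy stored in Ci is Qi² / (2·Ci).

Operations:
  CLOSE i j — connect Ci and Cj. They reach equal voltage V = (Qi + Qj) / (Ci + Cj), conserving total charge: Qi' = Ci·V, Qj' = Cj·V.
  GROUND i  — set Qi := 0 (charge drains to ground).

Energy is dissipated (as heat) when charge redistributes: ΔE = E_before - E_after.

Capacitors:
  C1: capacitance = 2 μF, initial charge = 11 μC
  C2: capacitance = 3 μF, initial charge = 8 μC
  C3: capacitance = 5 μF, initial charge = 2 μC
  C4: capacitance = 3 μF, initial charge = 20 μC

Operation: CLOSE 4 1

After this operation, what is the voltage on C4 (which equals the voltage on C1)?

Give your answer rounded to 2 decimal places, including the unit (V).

Initial: C1(2μF, Q=11μC, V=5.50V), C2(3μF, Q=8μC, V=2.67V), C3(5μF, Q=2μC, V=0.40V), C4(3μF, Q=20μC, V=6.67V)
Op 1: CLOSE 4-1: Q_total=31.00, C_total=5.00, V=6.20; Q4=18.60, Q1=12.40; dissipated=0.817

Answer: 6.20 V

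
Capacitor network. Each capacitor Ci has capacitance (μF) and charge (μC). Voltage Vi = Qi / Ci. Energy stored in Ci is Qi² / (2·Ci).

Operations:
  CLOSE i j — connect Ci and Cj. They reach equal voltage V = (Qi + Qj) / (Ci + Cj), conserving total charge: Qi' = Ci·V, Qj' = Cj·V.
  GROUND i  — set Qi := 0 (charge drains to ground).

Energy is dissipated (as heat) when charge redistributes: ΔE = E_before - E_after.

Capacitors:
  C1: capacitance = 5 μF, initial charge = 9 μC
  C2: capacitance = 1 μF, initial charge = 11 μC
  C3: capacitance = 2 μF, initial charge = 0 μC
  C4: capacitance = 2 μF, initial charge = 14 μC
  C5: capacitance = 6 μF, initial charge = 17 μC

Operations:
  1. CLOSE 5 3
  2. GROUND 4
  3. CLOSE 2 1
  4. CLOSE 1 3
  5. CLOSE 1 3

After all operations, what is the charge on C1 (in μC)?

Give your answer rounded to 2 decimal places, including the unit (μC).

Initial: C1(5μF, Q=9μC, V=1.80V), C2(1μF, Q=11μC, V=11.00V), C3(2μF, Q=0μC, V=0.00V), C4(2μF, Q=14μC, V=7.00V), C5(6μF, Q=17μC, V=2.83V)
Op 1: CLOSE 5-3: Q_total=17.00, C_total=8.00, V=2.12; Q5=12.75, Q3=4.25; dissipated=6.021
Op 2: GROUND 4: Q4=0; energy lost=49.000
Op 3: CLOSE 2-1: Q_total=20.00, C_total=6.00, V=3.33; Q2=3.33, Q1=16.67; dissipated=35.267
Op 4: CLOSE 1-3: Q_total=20.92, C_total=7.00, V=2.99; Q1=14.94, Q3=5.98; dissipated=1.043
Op 5: CLOSE 1-3: Q_total=20.92, C_total=7.00, V=2.99; Q1=14.94, Q3=5.98; dissipated=0.000
Final charges: Q1=14.94, Q2=3.33, Q3=5.98, Q4=0.00, Q5=12.75

Answer: 14.94 μC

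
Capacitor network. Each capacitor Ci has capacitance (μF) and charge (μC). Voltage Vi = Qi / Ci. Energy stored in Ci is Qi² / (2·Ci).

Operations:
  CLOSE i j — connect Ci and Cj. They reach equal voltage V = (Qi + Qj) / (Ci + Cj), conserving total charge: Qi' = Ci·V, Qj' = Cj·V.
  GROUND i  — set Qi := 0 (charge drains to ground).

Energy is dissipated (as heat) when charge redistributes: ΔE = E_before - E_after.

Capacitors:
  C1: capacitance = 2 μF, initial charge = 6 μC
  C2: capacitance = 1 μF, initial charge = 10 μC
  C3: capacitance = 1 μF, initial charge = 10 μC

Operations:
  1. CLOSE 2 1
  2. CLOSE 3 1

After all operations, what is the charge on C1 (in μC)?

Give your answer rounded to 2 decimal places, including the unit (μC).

Answer: 13.78 μC

Derivation:
Initial: C1(2μF, Q=6μC, V=3.00V), C2(1μF, Q=10μC, V=10.00V), C3(1μF, Q=10μC, V=10.00V)
Op 1: CLOSE 2-1: Q_total=16.00, C_total=3.00, V=5.33; Q2=5.33, Q1=10.67; dissipated=16.333
Op 2: CLOSE 3-1: Q_total=20.67, C_total=3.00, V=6.89; Q3=6.89, Q1=13.78; dissipated=7.259
Final charges: Q1=13.78, Q2=5.33, Q3=6.89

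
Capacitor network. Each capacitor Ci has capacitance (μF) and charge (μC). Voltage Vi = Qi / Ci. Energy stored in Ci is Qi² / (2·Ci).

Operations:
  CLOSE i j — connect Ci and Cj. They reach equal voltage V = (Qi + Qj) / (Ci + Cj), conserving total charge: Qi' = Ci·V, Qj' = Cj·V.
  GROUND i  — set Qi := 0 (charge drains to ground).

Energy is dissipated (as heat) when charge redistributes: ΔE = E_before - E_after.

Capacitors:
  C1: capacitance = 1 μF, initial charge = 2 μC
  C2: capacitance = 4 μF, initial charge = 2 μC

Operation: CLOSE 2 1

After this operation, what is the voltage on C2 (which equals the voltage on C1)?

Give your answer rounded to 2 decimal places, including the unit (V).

Answer: 0.80 V

Derivation:
Initial: C1(1μF, Q=2μC, V=2.00V), C2(4μF, Q=2μC, V=0.50V)
Op 1: CLOSE 2-1: Q_total=4.00, C_total=5.00, V=0.80; Q2=3.20, Q1=0.80; dissipated=0.900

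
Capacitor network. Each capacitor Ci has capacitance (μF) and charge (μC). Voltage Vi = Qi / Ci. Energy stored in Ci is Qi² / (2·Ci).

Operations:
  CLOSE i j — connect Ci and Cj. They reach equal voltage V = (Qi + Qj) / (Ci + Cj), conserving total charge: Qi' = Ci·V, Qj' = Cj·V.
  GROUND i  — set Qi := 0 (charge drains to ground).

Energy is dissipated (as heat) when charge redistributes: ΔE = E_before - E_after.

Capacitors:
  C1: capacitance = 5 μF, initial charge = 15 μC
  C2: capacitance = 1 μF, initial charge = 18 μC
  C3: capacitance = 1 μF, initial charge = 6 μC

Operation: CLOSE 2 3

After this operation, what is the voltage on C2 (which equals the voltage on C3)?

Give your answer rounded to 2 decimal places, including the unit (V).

Answer: 12.00 V

Derivation:
Initial: C1(5μF, Q=15μC, V=3.00V), C2(1μF, Q=18μC, V=18.00V), C3(1μF, Q=6μC, V=6.00V)
Op 1: CLOSE 2-3: Q_total=24.00, C_total=2.00, V=12.00; Q2=12.00, Q3=12.00; dissipated=36.000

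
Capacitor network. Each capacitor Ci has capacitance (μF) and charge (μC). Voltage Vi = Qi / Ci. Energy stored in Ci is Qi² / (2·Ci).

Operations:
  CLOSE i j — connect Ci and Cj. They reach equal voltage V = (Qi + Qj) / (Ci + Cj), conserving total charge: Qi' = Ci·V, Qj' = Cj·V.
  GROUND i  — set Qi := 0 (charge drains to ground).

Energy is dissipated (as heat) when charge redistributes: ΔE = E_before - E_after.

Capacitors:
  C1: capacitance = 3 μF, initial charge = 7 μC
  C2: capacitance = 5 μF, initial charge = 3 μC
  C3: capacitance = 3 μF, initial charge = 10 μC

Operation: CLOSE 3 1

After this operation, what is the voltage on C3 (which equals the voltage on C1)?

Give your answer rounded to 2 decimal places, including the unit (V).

Answer: 2.83 V

Derivation:
Initial: C1(3μF, Q=7μC, V=2.33V), C2(5μF, Q=3μC, V=0.60V), C3(3μF, Q=10μC, V=3.33V)
Op 1: CLOSE 3-1: Q_total=17.00, C_total=6.00, V=2.83; Q3=8.50, Q1=8.50; dissipated=0.750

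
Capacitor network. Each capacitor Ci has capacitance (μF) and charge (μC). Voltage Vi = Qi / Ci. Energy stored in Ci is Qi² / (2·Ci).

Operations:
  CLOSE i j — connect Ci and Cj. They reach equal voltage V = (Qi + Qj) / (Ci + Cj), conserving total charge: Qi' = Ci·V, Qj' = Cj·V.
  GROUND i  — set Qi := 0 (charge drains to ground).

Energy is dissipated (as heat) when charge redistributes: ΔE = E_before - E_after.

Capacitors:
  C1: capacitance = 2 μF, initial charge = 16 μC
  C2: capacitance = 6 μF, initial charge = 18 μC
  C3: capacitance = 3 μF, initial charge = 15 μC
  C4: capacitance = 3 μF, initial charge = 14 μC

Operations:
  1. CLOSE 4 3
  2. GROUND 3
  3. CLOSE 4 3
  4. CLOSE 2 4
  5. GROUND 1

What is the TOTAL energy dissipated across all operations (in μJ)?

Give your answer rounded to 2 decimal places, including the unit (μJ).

Initial: C1(2μF, Q=16μC, V=8.00V), C2(6μF, Q=18μC, V=3.00V), C3(3μF, Q=15μC, V=5.00V), C4(3μF, Q=14μC, V=4.67V)
Op 1: CLOSE 4-3: Q_total=29.00, C_total=6.00, V=4.83; Q4=14.50, Q3=14.50; dissipated=0.083
Op 2: GROUND 3: Q3=0; energy lost=35.042
Op 3: CLOSE 4-3: Q_total=14.50, C_total=6.00, V=2.42; Q4=7.25, Q3=7.25; dissipated=17.521
Op 4: CLOSE 2-4: Q_total=25.25, C_total=9.00, V=2.81; Q2=16.83, Q4=8.42; dissipated=0.340
Op 5: GROUND 1: Q1=0; energy lost=64.000
Total dissipated: 116.986 μJ

Answer: 116.99 μJ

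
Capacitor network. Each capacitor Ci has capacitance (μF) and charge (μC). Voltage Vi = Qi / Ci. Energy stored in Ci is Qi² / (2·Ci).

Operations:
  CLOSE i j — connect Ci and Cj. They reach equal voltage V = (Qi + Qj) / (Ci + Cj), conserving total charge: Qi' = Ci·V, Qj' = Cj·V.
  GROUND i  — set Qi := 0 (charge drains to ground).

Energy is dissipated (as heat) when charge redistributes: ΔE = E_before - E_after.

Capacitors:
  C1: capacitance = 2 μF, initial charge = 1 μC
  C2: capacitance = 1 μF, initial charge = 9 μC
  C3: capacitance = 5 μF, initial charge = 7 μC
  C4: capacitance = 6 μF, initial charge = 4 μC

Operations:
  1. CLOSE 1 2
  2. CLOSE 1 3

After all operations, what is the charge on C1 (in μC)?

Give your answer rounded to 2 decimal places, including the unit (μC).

Answer: 3.90 μC

Derivation:
Initial: C1(2μF, Q=1μC, V=0.50V), C2(1μF, Q=9μC, V=9.00V), C3(5μF, Q=7μC, V=1.40V), C4(6μF, Q=4μC, V=0.67V)
Op 1: CLOSE 1-2: Q_total=10.00, C_total=3.00, V=3.33; Q1=6.67, Q2=3.33; dissipated=24.083
Op 2: CLOSE 1-3: Q_total=13.67, C_total=7.00, V=1.95; Q1=3.90, Q3=9.76; dissipated=2.670
Final charges: Q1=3.90, Q2=3.33, Q3=9.76, Q4=4.00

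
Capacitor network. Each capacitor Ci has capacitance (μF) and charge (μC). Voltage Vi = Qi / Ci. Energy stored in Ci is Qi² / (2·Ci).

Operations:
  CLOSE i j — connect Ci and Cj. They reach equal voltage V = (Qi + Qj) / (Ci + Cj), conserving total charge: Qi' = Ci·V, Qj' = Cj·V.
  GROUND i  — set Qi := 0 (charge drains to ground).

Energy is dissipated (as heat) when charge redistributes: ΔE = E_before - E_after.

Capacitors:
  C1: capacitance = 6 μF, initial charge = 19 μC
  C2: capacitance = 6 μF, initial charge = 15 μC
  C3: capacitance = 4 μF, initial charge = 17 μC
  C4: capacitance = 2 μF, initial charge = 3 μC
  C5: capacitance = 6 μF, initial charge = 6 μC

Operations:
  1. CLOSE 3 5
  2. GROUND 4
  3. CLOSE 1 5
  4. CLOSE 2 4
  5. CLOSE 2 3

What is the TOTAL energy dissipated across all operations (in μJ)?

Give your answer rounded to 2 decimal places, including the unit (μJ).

Answer: 20.96 μJ

Derivation:
Initial: C1(6μF, Q=19μC, V=3.17V), C2(6μF, Q=15μC, V=2.50V), C3(4μF, Q=17μC, V=4.25V), C4(2μF, Q=3μC, V=1.50V), C5(6μF, Q=6μC, V=1.00V)
Op 1: CLOSE 3-5: Q_total=23.00, C_total=10.00, V=2.30; Q3=9.20, Q5=13.80; dissipated=12.675
Op 2: GROUND 4: Q4=0; energy lost=2.250
Op 3: CLOSE 1-5: Q_total=32.80, C_total=12.00, V=2.73; Q1=16.40, Q5=16.40; dissipated=1.127
Op 4: CLOSE 2-4: Q_total=15.00, C_total=8.00, V=1.88; Q2=11.25, Q4=3.75; dissipated=4.688
Op 5: CLOSE 2-3: Q_total=20.45, C_total=10.00, V=2.04; Q2=12.27, Q3=8.18; dissipated=0.217
Total dissipated: 20.956 μJ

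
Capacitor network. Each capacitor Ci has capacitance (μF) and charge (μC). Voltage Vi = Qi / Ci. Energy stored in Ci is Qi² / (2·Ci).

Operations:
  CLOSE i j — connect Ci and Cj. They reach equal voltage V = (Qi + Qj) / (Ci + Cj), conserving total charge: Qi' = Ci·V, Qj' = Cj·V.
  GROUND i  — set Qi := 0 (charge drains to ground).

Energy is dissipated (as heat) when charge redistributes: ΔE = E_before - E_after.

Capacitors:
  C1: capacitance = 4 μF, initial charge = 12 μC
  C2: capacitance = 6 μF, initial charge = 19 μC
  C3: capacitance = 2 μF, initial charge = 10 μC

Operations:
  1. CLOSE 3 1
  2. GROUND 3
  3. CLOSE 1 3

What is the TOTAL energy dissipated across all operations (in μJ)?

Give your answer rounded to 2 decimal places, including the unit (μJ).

Initial: C1(4μF, Q=12μC, V=3.00V), C2(6μF, Q=19μC, V=3.17V), C3(2μF, Q=10μC, V=5.00V)
Op 1: CLOSE 3-1: Q_total=22.00, C_total=6.00, V=3.67; Q3=7.33, Q1=14.67; dissipated=2.667
Op 2: GROUND 3: Q3=0; energy lost=13.444
Op 3: CLOSE 1-3: Q_total=14.67, C_total=6.00, V=2.44; Q1=9.78, Q3=4.89; dissipated=8.963
Total dissipated: 25.074 μJ

Answer: 25.07 μJ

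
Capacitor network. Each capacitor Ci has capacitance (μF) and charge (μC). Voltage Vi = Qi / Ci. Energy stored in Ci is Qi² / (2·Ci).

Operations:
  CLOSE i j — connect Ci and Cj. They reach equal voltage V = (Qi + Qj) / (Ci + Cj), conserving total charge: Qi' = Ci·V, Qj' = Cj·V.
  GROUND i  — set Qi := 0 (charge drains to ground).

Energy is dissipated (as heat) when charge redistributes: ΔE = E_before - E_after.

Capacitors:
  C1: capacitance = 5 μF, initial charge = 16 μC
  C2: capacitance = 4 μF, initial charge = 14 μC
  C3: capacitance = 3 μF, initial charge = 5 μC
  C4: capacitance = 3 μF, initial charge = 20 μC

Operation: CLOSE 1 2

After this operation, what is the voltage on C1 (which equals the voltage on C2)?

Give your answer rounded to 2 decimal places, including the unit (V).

Initial: C1(5μF, Q=16μC, V=3.20V), C2(4μF, Q=14μC, V=3.50V), C3(3μF, Q=5μC, V=1.67V), C4(3μF, Q=20μC, V=6.67V)
Op 1: CLOSE 1-2: Q_total=30.00, C_total=9.00, V=3.33; Q1=16.67, Q2=13.33; dissipated=0.100

Answer: 3.33 V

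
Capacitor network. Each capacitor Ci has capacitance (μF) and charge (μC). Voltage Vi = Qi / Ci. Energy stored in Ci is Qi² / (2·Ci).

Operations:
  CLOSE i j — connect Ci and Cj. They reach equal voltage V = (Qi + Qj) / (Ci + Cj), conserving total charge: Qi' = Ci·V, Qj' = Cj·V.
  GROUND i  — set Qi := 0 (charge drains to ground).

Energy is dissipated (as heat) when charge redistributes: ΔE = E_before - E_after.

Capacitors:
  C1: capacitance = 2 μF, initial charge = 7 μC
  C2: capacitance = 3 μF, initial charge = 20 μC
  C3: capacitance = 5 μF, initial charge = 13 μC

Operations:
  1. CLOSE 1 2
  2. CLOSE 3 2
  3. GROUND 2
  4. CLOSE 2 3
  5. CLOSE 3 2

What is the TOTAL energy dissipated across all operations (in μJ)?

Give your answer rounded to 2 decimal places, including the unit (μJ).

Answer: 45.84 μJ

Derivation:
Initial: C1(2μF, Q=7μC, V=3.50V), C2(3μF, Q=20μC, V=6.67V), C3(5μF, Q=13μC, V=2.60V)
Op 1: CLOSE 1-2: Q_total=27.00, C_total=5.00, V=5.40; Q1=10.80, Q2=16.20; dissipated=6.017
Op 2: CLOSE 3-2: Q_total=29.20, C_total=8.00, V=3.65; Q3=18.25, Q2=10.95; dissipated=7.350
Op 3: GROUND 2: Q2=0; energy lost=19.984
Op 4: CLOSE 2-3: Q_total=18.25, C_total=8.00, V=2.28; Q2=6.84, Q3=11.41; dissipated=12.490
Op 5: CLOSE 3-2: Q_total=18.25, C_total=8.00, V=2.28; Q3=11.41, Q2=6.84; dissipated=0.000
Total dissipated: 45.840 μJ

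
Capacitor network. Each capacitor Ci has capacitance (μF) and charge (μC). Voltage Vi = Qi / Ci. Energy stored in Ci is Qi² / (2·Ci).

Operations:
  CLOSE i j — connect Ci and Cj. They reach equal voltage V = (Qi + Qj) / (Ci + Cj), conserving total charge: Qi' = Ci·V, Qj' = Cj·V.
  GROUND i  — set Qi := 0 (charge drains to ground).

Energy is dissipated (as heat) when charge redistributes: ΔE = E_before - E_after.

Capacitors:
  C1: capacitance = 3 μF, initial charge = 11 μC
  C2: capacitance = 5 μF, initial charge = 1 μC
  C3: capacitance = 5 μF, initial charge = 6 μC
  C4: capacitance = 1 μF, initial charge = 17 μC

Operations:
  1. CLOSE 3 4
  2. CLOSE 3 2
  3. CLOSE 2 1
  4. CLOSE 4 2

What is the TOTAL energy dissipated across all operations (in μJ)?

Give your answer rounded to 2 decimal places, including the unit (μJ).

Initial: C1(3μF, Q=11μC, V=3.67V), C2(5μF, Q=1μC, V=0.20V), C3(5μF, Q=6μC, V=1.20V), C4(1μF, Q=17μC, V=17.00V)
Op 1: CLOSE 3-4: Q_total=23.00, C_total=6.00, V=3.83; Q3=19.17, Q4=3.83; dissipated=104.017
Op 2: CLOSE 3-2: Q_total=20.17, C_total=10.00, V=2.02; Q3=10.08, Q2=10.08; dissipated=16.501
Op 3: CLOSE 2-1: Q_total=21.08, C_total=8.00, V=2.64; Q2=13.18, Q1=7.91; dissipated=2.552
Op 4: CLOSE 4-2: Q_total=17.01, C_total=6.00, V=2.84; Q4=2.84, Q2=14.18; dissipated=0.598
Total dissipated: 123.668 μJ

Answer: 123.67 μJ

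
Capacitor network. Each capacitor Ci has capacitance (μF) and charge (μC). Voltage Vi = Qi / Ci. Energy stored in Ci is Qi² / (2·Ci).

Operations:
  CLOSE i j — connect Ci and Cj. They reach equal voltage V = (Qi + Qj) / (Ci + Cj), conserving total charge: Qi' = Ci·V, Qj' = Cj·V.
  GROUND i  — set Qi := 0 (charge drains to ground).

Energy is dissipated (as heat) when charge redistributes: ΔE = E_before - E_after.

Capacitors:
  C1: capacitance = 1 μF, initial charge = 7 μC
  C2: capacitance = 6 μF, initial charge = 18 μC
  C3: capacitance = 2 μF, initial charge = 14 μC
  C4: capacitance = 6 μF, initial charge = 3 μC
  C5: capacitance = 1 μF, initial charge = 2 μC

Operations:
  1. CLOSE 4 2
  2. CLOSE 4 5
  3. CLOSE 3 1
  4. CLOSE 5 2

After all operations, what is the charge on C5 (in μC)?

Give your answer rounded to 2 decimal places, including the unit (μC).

Initial: C1(1μF, Q=7μC, V=7.00V), C2(6μF, Q=18μC, V=3.00V), C3(2μF, Q=14μC, V=7.00V), C4(6μF, Q=3μC, V=0.50V), C5(1μF, Q=2μC, V=2.00V)
Op 1: CLOSE 4-2: Q_total=21.00, C_total=12.00, V=1.75; Q4=10.50, Q2=10.50; dissipated=9.375
Op 2: CLOSE 4-5: Q_total=12.50, C_total=7.00, V=1.79; Q4=10.71, Q5=1.79; dissipated=0.027
Op 3: CLOSE 3-1: Q_total=21.00, C_total=3.00, V=7.00; Q3=14.00, Q1=7.00; dissipated=0.000
Op 4: CLOSE 5-2: Q_total=12.29, C_total=7.00, V=1.76; Q5=1.76, Q2=10.53; dissipated=0.001
Final charges: Q1=7.00, Q2=10.53, Q3=14.00, Q4=10.71, Q5=1.76

Answer: 1.76 μC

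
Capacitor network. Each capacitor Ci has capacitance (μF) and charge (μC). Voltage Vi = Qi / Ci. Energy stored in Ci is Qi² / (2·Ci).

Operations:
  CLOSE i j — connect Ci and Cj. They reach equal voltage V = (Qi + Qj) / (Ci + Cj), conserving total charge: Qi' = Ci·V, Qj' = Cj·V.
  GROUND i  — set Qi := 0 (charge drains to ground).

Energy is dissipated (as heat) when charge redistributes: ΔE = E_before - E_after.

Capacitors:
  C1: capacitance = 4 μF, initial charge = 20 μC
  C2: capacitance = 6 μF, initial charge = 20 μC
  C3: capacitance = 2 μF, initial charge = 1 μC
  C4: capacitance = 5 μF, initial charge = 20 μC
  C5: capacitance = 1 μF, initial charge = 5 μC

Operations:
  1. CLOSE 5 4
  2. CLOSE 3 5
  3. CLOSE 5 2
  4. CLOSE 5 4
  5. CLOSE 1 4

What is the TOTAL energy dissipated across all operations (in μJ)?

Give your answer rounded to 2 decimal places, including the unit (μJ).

Initial: C1(4μF, Q=20μC, V=5.00V), C2(6μF, Q=20μC, V=3.33V), C3(2μF, Q=1μC, V=0.50V), C4(5μF, Q=20μC, V=4.00V), C5(1μF, Q=5μC, V=5.00V)
Op 1: CLOSE 5-4: Q_total=25.00, C_total=6.00, V=4.17; Q5=4.17, Q4=20.83; dissipated=0.417
Op 2: CLOSE 3-5: Q_total=5.17, C_total=3.00, V=1.72; Q3=3.44, Q5=1.72; dissipated=4.481
Op 3: CLOSE 5-2: Q_total=21.72, C_total=7.00, V=3.10; Q5=3.10, Q2=18.62; dissipated=1.112
Op 4: CLOSE 5-4: Q_total=23.94, C_total=6.00, V=3.99; Q5=3.99, Q4=19.95; dissipated=0.471
Op 5: CLOSE 1-4: Q_total=39.95, C_total=9.00, V=4.44; Q1=17.75, Q4=22.19; dissipated=1.135
Total dissipated: 7.617 μJ

Answer: 7.62 μJ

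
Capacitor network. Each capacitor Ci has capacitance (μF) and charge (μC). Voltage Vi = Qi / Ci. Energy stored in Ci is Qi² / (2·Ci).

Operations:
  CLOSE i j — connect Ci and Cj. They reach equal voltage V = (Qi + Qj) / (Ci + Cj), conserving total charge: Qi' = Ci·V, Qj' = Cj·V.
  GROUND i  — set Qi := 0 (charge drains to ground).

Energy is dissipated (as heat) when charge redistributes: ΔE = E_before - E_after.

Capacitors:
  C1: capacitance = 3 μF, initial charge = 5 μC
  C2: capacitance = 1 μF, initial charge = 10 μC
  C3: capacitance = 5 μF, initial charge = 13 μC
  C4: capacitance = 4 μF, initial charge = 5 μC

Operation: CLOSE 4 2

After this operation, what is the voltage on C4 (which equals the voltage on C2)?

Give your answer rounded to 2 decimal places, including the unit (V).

Initial: C1(3μF, Q=5μC, V=1.67V), C2(1μF, Q=10μC, V=10.00V), C3(5μF, Q=13μC, V=2.60V), C4(4μF, Q=5μC, V=1.25V)
Op 1: CLOSE 4-2: Q_total=15.00, C_total=5.00, V=3.00; Q4=12.00, Q2=3.00; dissipated=30.625

Answer: 3.00 V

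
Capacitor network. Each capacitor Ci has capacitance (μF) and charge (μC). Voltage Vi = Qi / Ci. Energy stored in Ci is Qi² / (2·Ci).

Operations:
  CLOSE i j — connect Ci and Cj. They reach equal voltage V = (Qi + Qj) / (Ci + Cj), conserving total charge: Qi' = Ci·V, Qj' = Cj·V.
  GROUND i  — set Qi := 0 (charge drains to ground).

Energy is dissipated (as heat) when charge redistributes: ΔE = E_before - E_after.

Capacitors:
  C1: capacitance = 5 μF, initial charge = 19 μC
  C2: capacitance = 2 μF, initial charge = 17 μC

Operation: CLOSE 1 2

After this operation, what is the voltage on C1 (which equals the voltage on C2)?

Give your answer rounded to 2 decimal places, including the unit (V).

Initial: C1(5μF, Q=19μC, V=3.80V), C2(2μF, Q=17μC, V=8.50V)
Op 1: CLOSE 1-2: Q_total=36.00, C_total=7.00, V=5.14; Q1=25.71, Q2=10.29; dissipated=15.779

Answer: 5.14 V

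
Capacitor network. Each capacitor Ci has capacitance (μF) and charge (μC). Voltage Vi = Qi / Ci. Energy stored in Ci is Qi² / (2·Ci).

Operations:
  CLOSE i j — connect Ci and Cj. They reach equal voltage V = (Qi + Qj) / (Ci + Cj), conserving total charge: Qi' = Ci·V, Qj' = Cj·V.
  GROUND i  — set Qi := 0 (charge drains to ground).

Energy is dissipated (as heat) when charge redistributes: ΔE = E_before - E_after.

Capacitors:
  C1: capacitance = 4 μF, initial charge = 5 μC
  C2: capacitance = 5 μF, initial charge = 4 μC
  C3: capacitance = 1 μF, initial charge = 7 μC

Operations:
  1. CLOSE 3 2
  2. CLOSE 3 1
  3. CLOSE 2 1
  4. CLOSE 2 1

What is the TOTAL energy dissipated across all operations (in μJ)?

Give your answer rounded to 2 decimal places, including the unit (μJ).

Initial: C1(4μF, Q=5μC, V=1.25V), C2(5μF, Q=4μC, V=0.80V), C3(1μF, Q=7μC, V=7.00V)
Op 1: CLOSE 3-2: Q_total=11.00, C_total=6.00, V=1.83; Q3=1.83, Q2=9.17; dissipated=16.017
Op 2: CLOSE 3-1: Q_total=6.83, C_total=5.00, V=1.37; Q3=1.37, Q1=5.47; dissipated=0.136
Op 3: CLOSE 2-1: Q_total=14.63, C_total=9.00, V=1.63; Q2=8.13, Q1=6.50; dissipated=0.242
Op 4: CLOSE 2-1: Q_total=14.63, C_total=9.00, V=1.63; Q2=8.13, Q1=6.50; dissipated=0.000
Total dissipated: 16.395 μJ

Answer: 16.39 μJ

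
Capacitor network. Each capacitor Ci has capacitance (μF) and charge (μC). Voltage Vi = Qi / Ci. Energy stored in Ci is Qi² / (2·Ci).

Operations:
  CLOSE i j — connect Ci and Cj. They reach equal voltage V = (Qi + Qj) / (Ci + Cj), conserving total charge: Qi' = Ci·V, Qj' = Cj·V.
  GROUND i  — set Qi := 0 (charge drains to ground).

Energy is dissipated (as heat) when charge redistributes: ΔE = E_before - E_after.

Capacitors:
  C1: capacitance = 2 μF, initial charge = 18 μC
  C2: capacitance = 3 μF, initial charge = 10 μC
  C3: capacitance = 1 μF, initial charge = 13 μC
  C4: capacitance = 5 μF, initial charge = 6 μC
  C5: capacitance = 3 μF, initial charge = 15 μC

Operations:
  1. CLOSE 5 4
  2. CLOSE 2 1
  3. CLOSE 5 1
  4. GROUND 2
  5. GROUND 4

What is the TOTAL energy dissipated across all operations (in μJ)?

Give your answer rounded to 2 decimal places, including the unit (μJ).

Answer: 102.38 μJ

Derivation:
Initial: C1(2μF, Q=18μC, V=9.00V), C2(3μF, Q=10μC, V=3.33V), C3(1μF, Q=13μC, V=13.00V), C4(5μF, Q=6μC, V=1.20V), C5(3μF, Q=15μC, V=5.00V)
Op 1: CLOSE 5-4: Q_total=21.00, C_total=8.00, V=2.62; Q5=7.88, Q4=13.12; dissipated=13.537
Op 2: CLOSE 2-1: Q_total=28.00, C_total=5.00, V=5.60; Q2=16.80, Q1=11.20; dissipated=19.267
Op 3: CLOSE 5-1: Q_total=19.07, C_total=5.00, V=3.81; Q5=11.45, Q1=7.63; dissipated=5.310
Op 4: GROUND 2: Q2=0; energy lost=47.040
Op 5: GROUND 4: Q4=0; energy lost=17.227
Total dissipated: 102.381 μJ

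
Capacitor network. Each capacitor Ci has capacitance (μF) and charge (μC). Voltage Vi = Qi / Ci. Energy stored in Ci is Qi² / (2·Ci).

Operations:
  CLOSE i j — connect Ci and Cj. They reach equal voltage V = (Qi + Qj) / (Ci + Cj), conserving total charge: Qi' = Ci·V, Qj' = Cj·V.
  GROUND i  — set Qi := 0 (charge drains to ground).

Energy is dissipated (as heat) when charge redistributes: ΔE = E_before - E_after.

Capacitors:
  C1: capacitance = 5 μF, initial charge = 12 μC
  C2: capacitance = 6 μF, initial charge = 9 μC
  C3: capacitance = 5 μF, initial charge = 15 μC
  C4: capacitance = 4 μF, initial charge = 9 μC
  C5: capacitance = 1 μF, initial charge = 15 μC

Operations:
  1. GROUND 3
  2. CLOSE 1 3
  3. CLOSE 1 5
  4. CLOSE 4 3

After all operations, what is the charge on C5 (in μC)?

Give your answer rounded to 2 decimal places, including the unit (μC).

Initial: C1(5μF, Q=12μC, V=2.40V), C2(6μF, Q=9μC, V=1.50V), C3(5μF, Q=15μC, V=3.00V), C4(4μF, Q=9μC, V=2.25V), C5(1μF, Q=15μC, V=15.00V)
Op 1: GROUND 3: Q3=0; energy lost=22.500
Op 2: CLOSE 1-3: Q_total=12.00, C_total=10.00, V=1.20; Q1=6.00, Q3=6.00; dissipated=7.200
Op 3: CLOSE 1-5: Q_total=21.00, C_total=6.00, V=3.50; Q1=17.50, Q5=3.50; dissipated=79.350
Op 4: CLOSE 4-3: Q_total=15.00, C_total=9.00, V=1.67; Q4=6.67, Q3=8.33; dissipated=1.225
Final charges: Q1=17.50, Q2=9.00, Q3=8.33, Q4=6.67, Q5=3.50

Answer: 3.50 μC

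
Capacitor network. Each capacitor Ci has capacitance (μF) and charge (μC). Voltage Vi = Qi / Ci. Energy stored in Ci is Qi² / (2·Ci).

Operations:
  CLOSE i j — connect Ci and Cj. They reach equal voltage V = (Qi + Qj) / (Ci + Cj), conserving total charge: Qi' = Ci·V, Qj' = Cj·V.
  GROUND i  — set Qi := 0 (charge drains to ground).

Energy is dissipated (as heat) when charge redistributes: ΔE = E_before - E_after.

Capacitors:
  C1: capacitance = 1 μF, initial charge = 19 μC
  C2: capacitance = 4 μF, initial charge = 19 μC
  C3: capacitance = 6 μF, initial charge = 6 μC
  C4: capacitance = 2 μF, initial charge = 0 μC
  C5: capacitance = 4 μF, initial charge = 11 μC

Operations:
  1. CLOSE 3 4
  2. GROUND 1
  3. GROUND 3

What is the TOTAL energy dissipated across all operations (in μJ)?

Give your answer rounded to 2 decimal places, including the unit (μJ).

Initial: C1(1μF, Q=19μC, V=19.00V), C2(4μF, Q=19μC, V=4.75V), C3(6μF, Q=6μC, V=1.00V), C4(2μF, Q=0μC, V=0.00V), C5(4μF, Q=11μC, V=2.75V)
Op 1: CLOSE 3-4: Q_total=6.00, C_total=8.00, V=0.75; Q3=4.50, Q4=1.50; dissipated=0.750
Op 2: GROUND 1: Q1=0; energy lost=180.500
Op 3: GROUND 3: Q3=0; energy lost=1.688
Total dissipated: 182.938 μJ

Answer: 182.94 μJ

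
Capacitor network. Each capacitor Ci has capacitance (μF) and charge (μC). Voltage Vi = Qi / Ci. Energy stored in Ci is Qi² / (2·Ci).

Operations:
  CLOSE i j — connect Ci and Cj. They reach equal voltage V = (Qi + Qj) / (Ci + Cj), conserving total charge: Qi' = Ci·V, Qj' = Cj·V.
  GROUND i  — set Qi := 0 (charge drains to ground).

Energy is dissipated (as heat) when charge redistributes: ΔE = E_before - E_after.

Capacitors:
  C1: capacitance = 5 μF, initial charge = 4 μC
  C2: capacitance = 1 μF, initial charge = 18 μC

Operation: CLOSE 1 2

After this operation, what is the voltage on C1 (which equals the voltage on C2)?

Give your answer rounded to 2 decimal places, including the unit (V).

Initial: C1(5μF, Q=4μC, V=0.80V), C2(1μF, Q=18μC, V=18.00V)
Op 1: CLOSE 1-2: Q_total=22.00, C_total=6.00, V=3.67; Q1=18.33, Q2=3.67; dissipated=123.267

Answer: 3.67 V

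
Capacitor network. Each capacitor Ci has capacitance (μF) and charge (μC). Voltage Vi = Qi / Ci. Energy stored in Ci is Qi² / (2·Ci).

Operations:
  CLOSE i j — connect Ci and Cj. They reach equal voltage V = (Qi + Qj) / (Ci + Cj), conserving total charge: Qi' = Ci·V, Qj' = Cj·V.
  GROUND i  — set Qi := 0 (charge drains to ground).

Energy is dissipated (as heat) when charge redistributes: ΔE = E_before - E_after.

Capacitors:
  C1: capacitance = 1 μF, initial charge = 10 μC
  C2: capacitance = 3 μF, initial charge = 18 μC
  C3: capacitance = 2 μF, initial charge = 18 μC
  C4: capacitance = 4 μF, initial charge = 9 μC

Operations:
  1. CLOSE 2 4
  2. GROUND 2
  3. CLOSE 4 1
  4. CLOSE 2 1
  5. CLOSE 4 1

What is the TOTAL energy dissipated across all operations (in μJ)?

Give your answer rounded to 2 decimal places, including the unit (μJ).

Initial: C1(1μF, Q=10μC, V=10.00V), C2(3μF, Q=18μC, V=6.00V), C3(2μF, Q=18μC, V=9.00V), C4(4μF, Q=9μC, V=2.25V)
Op 1: CLOSE 2-4: Q_total=27.00, C_total=7.00, V=3.86; Q2=11.57, Q4=15.43; dissipated=12.054
Op 2: GROUND 2: Q2=0; energy lost=22.316
Op 3: CLOSE 4-1: Q_total=25.43, C_total=5.00, V=5.09; Q4=20.34, Q1=5.09; dissipated=15.094
Op 4: CLOSE 2-1: Q_total=5.09, C_total=4.00, V=1.27; Q2=3.81, Q1=1.27; dissipated=9.699
Op 5: CLOSE 4-1: Q_total=21.61, C_total=5.00, V=4.32; Q4=17.29, Q1=4.32; dissipated=5.820
Total dissipated: 64.982 μJ

Answer: 64.98 μJ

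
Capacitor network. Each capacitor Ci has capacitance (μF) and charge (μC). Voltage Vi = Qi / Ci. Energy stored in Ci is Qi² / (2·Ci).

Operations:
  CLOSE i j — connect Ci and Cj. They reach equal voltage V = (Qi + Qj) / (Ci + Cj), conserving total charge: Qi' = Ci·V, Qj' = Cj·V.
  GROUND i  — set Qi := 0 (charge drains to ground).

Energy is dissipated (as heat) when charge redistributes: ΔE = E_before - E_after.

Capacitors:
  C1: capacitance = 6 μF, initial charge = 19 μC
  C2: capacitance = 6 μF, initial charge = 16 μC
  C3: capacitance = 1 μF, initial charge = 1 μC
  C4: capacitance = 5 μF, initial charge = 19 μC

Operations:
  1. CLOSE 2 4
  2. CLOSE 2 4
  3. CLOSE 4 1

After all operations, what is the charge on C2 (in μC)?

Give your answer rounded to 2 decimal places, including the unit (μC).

Answer: 19.09 μC

Derivation:
Initial: C1(6μF, Q=19μC, V=3.17V), C2(6μF, Q=16μC, V=2.67V), C3(1μF, Q=1μC, V=1.00V), C4(5μF, Q=19μC, V=3.80V)
Op 1: CLOSE 2-4: Q_total=35.00, C_total=11.00, V=3.18; Q2=19.09, Q4=15.91; dissipated=1.752
Op 2: CLOSE 2-4: Q_total=35.00, C_total=11.00, V=3.18; Q2=19.09, Q4=15.91; dissipated=0.000
Op 3: CLOSE 4-1: Q_total=34.91, C_total=11.00, V=3.17; Q4=15.87, Q1=19.04; dissipated=0.000
Final charges: Q1=19.04, Q2=19.09, Q3=1.00, Q4=15.87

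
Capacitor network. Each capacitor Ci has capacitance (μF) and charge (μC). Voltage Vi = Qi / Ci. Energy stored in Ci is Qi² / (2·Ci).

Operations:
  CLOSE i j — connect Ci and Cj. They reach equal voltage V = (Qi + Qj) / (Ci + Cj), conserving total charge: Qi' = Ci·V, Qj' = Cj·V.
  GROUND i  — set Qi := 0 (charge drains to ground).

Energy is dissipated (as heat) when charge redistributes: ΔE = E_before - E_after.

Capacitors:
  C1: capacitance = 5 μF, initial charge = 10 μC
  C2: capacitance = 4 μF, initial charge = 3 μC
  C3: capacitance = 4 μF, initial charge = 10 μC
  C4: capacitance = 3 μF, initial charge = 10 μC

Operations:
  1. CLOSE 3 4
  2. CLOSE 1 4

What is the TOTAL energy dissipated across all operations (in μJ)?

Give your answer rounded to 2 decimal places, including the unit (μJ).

Answer: 1.28 μJ

Derivation:
Initial: C1(5μF, Q=10μC, V=2.00V), C2(4μF, Q=3μC, V=0.75V), C3(4μF, Q=10μC, V=2.50V), C4(3μF, Q=10μC, V=3.33V)
Op 1: CLOSE 3-4: Q_total=20.00, C_total=7.00, V=2.86; Q3=11.43, Q4=8.57; dissipated=0.595
Op 2: CLOSE 1-4: Q_total=18.57, C_total=8.00, V=2.32; Q1=11.61, Q4=6.96; dissipated=0.689
Total dissipated: 1.284 μJ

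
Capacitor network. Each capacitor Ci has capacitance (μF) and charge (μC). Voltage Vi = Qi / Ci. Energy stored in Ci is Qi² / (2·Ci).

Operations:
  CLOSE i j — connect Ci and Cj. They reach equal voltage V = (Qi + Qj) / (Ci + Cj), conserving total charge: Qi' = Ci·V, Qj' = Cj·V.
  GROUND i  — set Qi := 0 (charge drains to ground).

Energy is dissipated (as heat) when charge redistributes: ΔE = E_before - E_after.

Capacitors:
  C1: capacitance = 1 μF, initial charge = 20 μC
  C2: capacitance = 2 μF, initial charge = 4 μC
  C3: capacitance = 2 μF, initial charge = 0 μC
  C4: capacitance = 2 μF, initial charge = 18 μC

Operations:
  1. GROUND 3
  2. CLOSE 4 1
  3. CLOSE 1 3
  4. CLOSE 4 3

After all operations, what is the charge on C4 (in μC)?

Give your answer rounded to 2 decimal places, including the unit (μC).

Initial: C1(1μF, Q=20μC, V=20.00V), C2(2μF, Q=4μC, V=2.00V), C3(2μF, Q=0μC, V=0.00V), C4(2μF, Q=18μC, V=9.00V)
Op 1: GROUND 3: Q3=0; energy lost=0.000
Op 2: CLOSE 4-1: Q_total=38.00, C_total=3.00, V=12.67; Q4=25.33, Q1=12.67; dissipated=40.333
Op 3: CLOSE 1-3: Q_total=12.67, C_total=3.00, V=4.22; Q1=4.22, Q3=8.44; dissipated=53.481
Op 4: CLOSE 4-3: Q_total=33.78, C_total=4.00, V=8.44; Q4=16.89, Q3=16.89; dissipated=35.654
Final charges: Q1=4.22, Q2=4.00, Q3=16.89, Q4=16.89

Answer: 16.89 μC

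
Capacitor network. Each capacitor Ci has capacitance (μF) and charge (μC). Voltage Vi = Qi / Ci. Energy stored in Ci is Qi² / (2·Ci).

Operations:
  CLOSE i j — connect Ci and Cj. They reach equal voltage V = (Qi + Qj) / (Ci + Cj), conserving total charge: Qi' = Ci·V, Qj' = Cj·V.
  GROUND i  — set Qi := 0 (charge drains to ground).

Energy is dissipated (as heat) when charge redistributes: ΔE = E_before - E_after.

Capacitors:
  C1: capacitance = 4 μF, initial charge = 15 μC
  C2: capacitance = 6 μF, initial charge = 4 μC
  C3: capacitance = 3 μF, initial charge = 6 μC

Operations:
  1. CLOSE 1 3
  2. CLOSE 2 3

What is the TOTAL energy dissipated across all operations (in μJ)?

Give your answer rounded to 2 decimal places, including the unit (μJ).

Initial: C1(4μF, Q=15μC, V=3.75V), C2(6μF, Q=4μC, V=0.67V), C3(3μF, Q=6μC, V=2.00V)
Op 1: CLOSE 1-3: Q_total=21.00, C_total=7.00, V=3.00; Q1=12.00, Q3=9.00; dissipated=2.625
Op 2: CLOSE 2-3: Q_total=13.00, C_total=9.00, V=1.44; Q2=8.67, Q3=4.33; dissipated=5.444
Total dissipated: 8.069 μJ

Answer: 8.07 μJ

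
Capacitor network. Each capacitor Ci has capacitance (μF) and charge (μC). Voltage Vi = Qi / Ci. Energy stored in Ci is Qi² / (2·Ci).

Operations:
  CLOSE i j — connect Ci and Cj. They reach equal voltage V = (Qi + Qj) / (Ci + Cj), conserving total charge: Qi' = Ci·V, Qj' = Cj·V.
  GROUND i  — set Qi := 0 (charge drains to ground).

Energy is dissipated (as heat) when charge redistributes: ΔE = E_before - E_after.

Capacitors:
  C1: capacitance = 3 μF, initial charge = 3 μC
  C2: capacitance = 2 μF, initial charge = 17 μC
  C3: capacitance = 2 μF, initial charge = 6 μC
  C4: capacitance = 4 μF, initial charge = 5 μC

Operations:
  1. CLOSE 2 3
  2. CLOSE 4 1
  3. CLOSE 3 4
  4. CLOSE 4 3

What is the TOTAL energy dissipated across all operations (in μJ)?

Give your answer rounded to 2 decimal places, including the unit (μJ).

Answer: 29.33 μJ

Derivation:
Initial: C1(3μF, Q=3μC, V=1.00V), C2(2μF, Q=17μC, V=8.50V), C3(2μF, Q=6μC, V=3.00V), C4(4μF, Q=5μC, V=1.25V)
Op 1: CLOSE 2-3: Q_total=23.00, C_total=4.00, V=5.75; Q2=11.50, Q3=11.50; dissipated=15.125
Op 2: CLOSE 4-1: Q_total=8.00, C_total=7.00, V=1.14; Q4=4.57, Q1=3.43; dissipated=0.054
Op 3: CLOSE 3-4: Q_total=16.07, C_total=6.00, V=2.68; Q3=5.36, Q4=10.71; dissipated=14.151
Op 4: CLOSE 4-3: Q_total=16.07, C_total=6.00, V=2.68; Q4=10.71, Q3=5.36; dissipated=0.000
Total dissipated: 29.329 μJ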